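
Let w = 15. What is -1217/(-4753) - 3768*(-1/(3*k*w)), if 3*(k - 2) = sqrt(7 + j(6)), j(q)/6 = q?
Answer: -5110859/23765 + 1256*sqrt(43)/35 ≈ 20.260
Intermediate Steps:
j(q) = 6*q
k = 2 + sqrt(43)/3 (k = 2 + sqrt(7 + 6*6)/3 = 2 + sqrt(7 + 36)/3 = 2 + sqrt(43)/3 ≈ 4.1858)
-1217/(-4753) - 3768*(-1/(3*k*w)) = -1217/(-4753) - 3768*(-1/(45*(2 + sqrt(43)/3))) = -1217*(-1/4753) - 3768*1/(15*(-6 - sqrt(43))) = 1217/4753 - 3768/(-90 - 15*sqrt(43))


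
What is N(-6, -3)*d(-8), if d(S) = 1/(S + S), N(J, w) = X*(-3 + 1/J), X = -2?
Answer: -19/48 ≈ -0.39583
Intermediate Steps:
N(J, w) = 6 - 2/J (N(J, w) = -2*(-3 + 1/J) = 6 - 2/J)
d(S) = 1/(2*S)
N(-6, -3)*d(-8) = (6 - 2/(-6))*((½)/(-8)) = (6 - 2*(-⅙))*((½)*(-⅛)) = (6 + ⅓)*(-1/16) = (19/3)*(-1/16) = -19/48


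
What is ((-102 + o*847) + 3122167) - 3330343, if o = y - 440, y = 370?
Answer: -267568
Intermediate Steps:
o = -70 (o = 370 - 440 = -70)
((-102 + o*847) + 3122167) - 3330343 = ((-102 - 70*847) + 3122167) - 3330343 = ((-102 - 59290) + 3122167) - 3330343 = (-59392 + 3122167) - 3330343 = 3062775 - 3330343 = -267568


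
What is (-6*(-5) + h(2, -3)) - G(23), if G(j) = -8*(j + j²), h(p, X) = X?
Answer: 4443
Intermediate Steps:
G(j) = -8*j - 8*j²
(-6*(-5) + h(2, -3)) - G(23) = (-6*(-5) - 3) - (-8)*23*(1 + 23) = (30 - 3) - (-8)*23*24 = 27 - 1*(-4416) = 27 + 4416 = 4443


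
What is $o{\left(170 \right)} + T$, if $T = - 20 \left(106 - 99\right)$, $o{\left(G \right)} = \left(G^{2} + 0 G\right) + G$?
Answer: $28930$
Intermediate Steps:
$o{\left(G \right)} = G + G^{2}$ ($o{\left(G \right)} = \left(G^{2} + 0\right) + G = G^{2} + G = G + G^{2}$)
$T = -140$ ($T = \left(-20\right) 7 = -140$)
$o{\left(170 \right)} + T = 170 \left(1 + 170\right) - 140 = 170 \cdot 171 - 140 = 29070 - 140 = 28930$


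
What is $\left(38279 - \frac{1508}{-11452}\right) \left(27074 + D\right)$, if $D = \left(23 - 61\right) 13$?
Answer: $\frac{2912986033320}{2863} \approx 1.0175 \cdot 10^{9}$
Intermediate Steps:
$D = -494$ ($D = \left(-38\right) 13 = -494$)
$\left(38279 - \frac{1508}{-11452}\right) \left(27074 + D\right) = \left(38279 - \frac{1508}{-11452}\right) \left(27074 - 494\right) = \left(38279 - - \frac{377}{2863}\right) 26580 = \left(38279 + \frac{377}{2863}\right) 26580 = \frac{109593154}{2863} \cdot 26580 = \frac{2912986033320}{2863}$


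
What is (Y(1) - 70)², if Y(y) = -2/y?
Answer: 5184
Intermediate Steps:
(Y(1) - 70)² = (-2/1 - 70)² = (-2*1 - 70)² = (-2 - 70)² = (-72)² = 5184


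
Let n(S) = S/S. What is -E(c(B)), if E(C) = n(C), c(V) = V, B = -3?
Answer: -1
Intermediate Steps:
n(S) = 1
E(C) = 1
-E(c(B)) = -1*1 = -1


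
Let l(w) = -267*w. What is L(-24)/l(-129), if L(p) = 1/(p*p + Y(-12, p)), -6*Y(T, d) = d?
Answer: 1/19976940 ≈ 5.0058e-8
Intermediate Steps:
Y(T, d) = -d/6
L(p) = 1/(p² - p/6) (L(p) = 1/(p*p - p/6) = 1/(p² - p/6))
L(-24)/l(-129) = (6/(-24*(-1 + 6*(-24))))/((-267*(-129))) = (6*(-1/24)/(-1 - 144))/34443 = (6*(-1/24)/(-145))*(1/34443) = (6*(-1/24)*(-1/145))*(1/34443) = (1/580)*(1/34443) = 1/19976940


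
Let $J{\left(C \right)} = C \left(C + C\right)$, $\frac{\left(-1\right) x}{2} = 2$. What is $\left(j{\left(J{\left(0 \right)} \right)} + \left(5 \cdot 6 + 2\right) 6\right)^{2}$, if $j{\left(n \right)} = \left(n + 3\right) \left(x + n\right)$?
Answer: $32400$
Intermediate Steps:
$x = -4$ ($x = \left(-2\right) 2 = -4$)
$J{\left(C \right)} = 2 C^{2}$ ($J{\left(C \right)} = C 2 C = 2 C^{2}$)
$j{\left(n \right)} = \left(-4 + n\right) \left(3 + n\right)$ ($j{\left(n \right)} = \left(n + 3\right) \left(-4 + n\right) = \left(3 + n\right) \left(-4 + n\right) = \left(-4 + n\right) \left(3 + n\right)$)
$\left(j{\left(J{\left(0 \right)} \right)} + \left(5 \cdot 6 + 2\right) 6\right)^{2} = \left(\left(-12 + \left(2 \cdot 0^{2}\right)^{2} - 2 \cdot 0^{2}\right) + \left(5 \cdot 6 + 2\right) 6\right)^{2} = \left(\left(-12 + \left(2 \cdot 0\right)^{2} - 2 \cdot 0\right) + \left(30 + 2\right) 6\right)^{2} = \left(\left(-12 + 0^{2} - 0\right) + 32 \cdot 6\right)^{2} = \left(\left(-12 + 0 + 0\right) + 192\right)^{2} = \left(-12 + 192\right)^{2} = 180^{2} = 32400$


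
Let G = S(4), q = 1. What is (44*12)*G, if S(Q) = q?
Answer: 528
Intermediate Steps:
S(Q) = 1
G = 1
(44*12)*G = (44*12)*1 = 528*1 = 528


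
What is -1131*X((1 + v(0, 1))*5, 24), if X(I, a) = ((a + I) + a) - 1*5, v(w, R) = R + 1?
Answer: -65598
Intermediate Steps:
v(w, R) = 1 + R
X(I, a) = -5 + I + 2*a (X(I, a) = ((I + a) + a) - 5 = (I + 2*a) - 5 = -5 + I + 2*a)
-1131*X((1 + v(0, 1))*5, 24) = -1131*(-5 + (1 + (1 + 1))*5 + 2*24) = -1131*(-5 + (1 + 2)*5 + 48) = -1131*(-5 + 3*5 + 48) = -1131*(-5 + 15 + 48) = -1131*58 = -65598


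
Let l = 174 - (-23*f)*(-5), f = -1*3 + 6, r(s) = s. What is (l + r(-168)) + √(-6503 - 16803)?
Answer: -339 + I*√23306 ≈ -339.0 + 152.66*I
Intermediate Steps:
f = 3 (f = -3 + 6 = 3)
l = -171 (l = 174 - (-23*3)*(-5) = 174 - (-69)*(-5) = 174 - 1*345 = 174 - 345 = -171)
(l + r(-168)) + √(-6503 - 16803) = (-171 - 168) + √(-6503 - 16803) = -339 + √(-23306) = -339 + I*√23306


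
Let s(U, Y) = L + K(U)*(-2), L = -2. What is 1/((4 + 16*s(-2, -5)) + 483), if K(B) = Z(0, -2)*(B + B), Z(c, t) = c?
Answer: 1/455 ≈ 0.0021978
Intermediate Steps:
K(B) = 0 (K(B) = 0*(B + B) = 0*(2*B) = 0)
s(U, Y) = -2 (s(U, Y) = -2 + 0*(-2) = -2 + 0 = -2)
1/((4 + 16*s(-2, -5)) + 483) = 1/((4 + 16*(-2)) + 483) = 1/((4 - 32) + 483) = 1/(-28 + 483) = 1/455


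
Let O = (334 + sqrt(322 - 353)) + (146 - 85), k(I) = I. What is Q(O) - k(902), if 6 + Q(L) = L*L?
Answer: 155086 + 790*I*sqrt(31) ≈ 1.5509e+5 + 4398.5*I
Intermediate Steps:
O = 395 + I*sqrt(31) (O = (334 + sqrt(-31)) + 61 = (334 + I*sqrt(31)) + 61 = 395 + I*sqrt(31) ≈ 395.0 + 5.5678*I)
Q(L) = -6 + L**2 (Q(L) = -6 + L*L = -6 + L**2)
Q(O) - k(902) = (-6 + (395 + I*sqrt(31))**2) - 1*902 = (-6 + (395 + I*sqrt(31))**2) - 902 = -908 + (395 + I*sqrt(31))**2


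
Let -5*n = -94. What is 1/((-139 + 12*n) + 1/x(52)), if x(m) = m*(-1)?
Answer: 260/22511 ≈ 0.011550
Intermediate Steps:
n = 94/5 (n = -⅕*(-94) = 94/5 ≈ 18.800)
x(m) = -m
1/((-139 + 12*n) + 1/x(52)) = 1/((-139 + 12*(94/5)) + 1/(-1*52)) = 1/((-139 + 1128/5) + 1/(-52)) = 1/(433/5 - 1/52) = 1/(22511/260) = 260/22511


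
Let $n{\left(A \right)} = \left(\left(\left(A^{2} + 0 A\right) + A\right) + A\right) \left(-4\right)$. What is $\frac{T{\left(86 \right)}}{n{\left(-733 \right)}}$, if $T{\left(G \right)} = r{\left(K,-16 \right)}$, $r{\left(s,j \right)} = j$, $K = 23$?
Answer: $\frac{4}{535823} \approx 7.4652 \cdot 10^{-6}$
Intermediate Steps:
$T{\left(G \right)} = -16$
$n{\left(A \right)} = - 8 A - 4 A^{2}$ ($n{\left(A \right)} = \left(\left(\left(A^{2} + 0\right) + A\right) + A\right) \left(-4\right) = \left(\left(A^{2} + A\right) + A\right) \left(-4\right) = \left(\left(A + A^{2}\right) + A\right) \left(-4\right) = \left(A^{2} + 2 A\right) \left(-4\right) = - 8 A - 4 A^{2}$)
$\frac{T{\left(86 \right)}}{n{\left(-733 \right)}} = - \frac{16}{\left(-4\right) \left(-733\right) \left(2 - 733\right)} = - \frac{16}{\left(-4\right) \left(-733\right) \left(-731\right)} = - \frac{16}{-2143292} = \left(-16\right) \left(- \frac{1}{2143292}\right) = \frac{4}{535823}$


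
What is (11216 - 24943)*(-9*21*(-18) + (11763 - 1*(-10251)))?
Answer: -348885432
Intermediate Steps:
(11216 - 24943)*(-9*21*(-18) + (11763 - 1*(-10251))) = -13727*(-189*(-18) + (11763 + 10251)) = -13727*(3402 + 22014) = -13727*25416 = -348885432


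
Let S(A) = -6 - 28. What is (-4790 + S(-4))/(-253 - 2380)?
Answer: 4824/2633 ≈ 1.8321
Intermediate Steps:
S(A) = -34
(-4790 + S(-4))/(-253 - 2380) = (-4790 - 34)/(-253 - 2380) = -4824/(-2633) = -4824*(-1/2633) = 4824/2633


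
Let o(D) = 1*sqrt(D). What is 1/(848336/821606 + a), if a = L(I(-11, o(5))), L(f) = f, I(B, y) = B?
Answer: -410803/4094665 ≈ -0.10033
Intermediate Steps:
o(D) = sqrt(D)
a = -11
1/(848336/821606 + a) = 1/(848336/821606 - 11) = 1/(848336*(1/821606) - 11) = 1/(424168/410803 - 11) = 1/(-4094665/410803) = -410803/4094665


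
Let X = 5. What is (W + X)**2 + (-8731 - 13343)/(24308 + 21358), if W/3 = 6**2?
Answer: 97181180/7611 ≈ 12769.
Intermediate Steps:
W = 108 (W = 3*6**2 = 3*36 = 108)
(W + X)**2 + (-8731 - 13343)/(24308 + 21358) = (108 + 5)**2 + (-8731 - 13343)/(24308 + 21358) = 113**2 - 22074/45666 = 12769 - 22074*1/45666 = 12769 - 3679/7611 = 97181180/7611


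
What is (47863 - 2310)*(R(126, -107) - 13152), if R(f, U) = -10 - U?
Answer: -594694415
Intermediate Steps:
(47863 - 2310)*(R(126, -107) - 13152) = (47863 - 2310)*((-10 - 1*(-107)) - 13152) = 45553*((-10 + 107) - 13152) = 45553*(97 - 13152) = 45553*(-13055) = -594694415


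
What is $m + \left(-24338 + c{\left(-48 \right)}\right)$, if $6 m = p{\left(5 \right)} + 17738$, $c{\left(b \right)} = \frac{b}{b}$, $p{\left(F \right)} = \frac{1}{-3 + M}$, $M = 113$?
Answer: $- \frac{14111239}{660} \approx -21381.0$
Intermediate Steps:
$p{\left(F \right)} = \frac{1}{110}$ ($p{\left(F \right)} = \frac{1}{-3 + 113} = \frac{1}{110}$)
$c{\left(b \right)} = 1$
$m = \frac{1951181}{660}$ ($m = \frac{\frac{1}{110} + 17738}{6} = \frac{1}{6} \cdot \frac{1951181}{110} = \frac{1951181}{660} \approx 2956.3$)
$m + \left(-24338 + c{\left(-48 \right)}\right) = \frac{1951181}{660} + \left(-24338 + 1\right) = \frac{1951181}{660} - 24337 = - \frac{14111239}{660}$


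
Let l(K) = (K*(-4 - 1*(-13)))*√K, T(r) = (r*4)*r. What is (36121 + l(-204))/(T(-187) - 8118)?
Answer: 36121/131758 - 1836*I*√51/65879 ≈ 0.27415 - 0.19903*I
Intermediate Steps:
T(r) = 4*r² (T(r) = (4*r)*r = 4*r²)
l(K) = 9*K^(3/2) (l(K) = (K*(-4 + 13))*√K = (K*9)*√K = (9*K)*√K = 9*K^(3/2))
(36121 + l(-204))/(T(-187) - 8118) = (36121 + 9*(-204)^(3/2))/(4*(-187)² - 8118) = (36121 + 9*(-408*I*√51))/(4*34969 - 8118) = (36121 - 3672*I*√51)/(139876 - 8118) = (36121 - 3672*I*√51)/131758 = (36121 - 3672*I*√51)*(1/131758) = 36121/131758 - 1836*I*√51/65879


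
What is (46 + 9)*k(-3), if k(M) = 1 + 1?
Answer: 110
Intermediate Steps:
k(M) = 2
(46 + 9)*k(-3) = (46 + 9)*2 = 55*2 = 110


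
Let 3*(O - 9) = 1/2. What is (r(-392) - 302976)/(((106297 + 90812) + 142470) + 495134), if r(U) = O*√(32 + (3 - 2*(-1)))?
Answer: -302976/834713 + 5*√37/455298 ≈ -0.36290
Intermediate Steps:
O = 55/6 (O = 9 + (⅓)/2 = 9 + (⅓)*(½) = 9 + ⅙ = 55/6 ≈ 9.1667)
r(U) = 55*√37/6 (r(U) = 55*√(32 + (3 - 2*(-1)))/6 = 55*√(32 + (3 + 2))/6 = 55*√(32 + 5)/6 = 55*√37/6)
(r(-392) - 302976)/(((106297 + 90812) + 142470) + 495134) = (55*√37/6 - 302976)/(((106297 + 90812) + 142470) + 495134) = (-302976 + 55*√37/6)/((197109 + 142470) + 495134) = (-302976 + 55*√37/6)/(339579 + 495134) = (-302976 + 55*√37/6)/834713 = (-302976 + 55*√37/6)*(1/834713) = -302976/834713 + 5*√37/455298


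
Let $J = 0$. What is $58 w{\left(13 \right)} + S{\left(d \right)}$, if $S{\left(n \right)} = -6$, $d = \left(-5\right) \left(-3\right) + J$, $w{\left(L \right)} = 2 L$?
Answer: $1502$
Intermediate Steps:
$d = 15$ ($d = \left(-5\right) \left(-3\right) + 0 = 15 + 0 = 15$)
$58 w{\left(13 \right)} + S{\left(d \right)} = 58 \cdot 2 \cdot 13 - 6 = 58 \cdot 26 - 6 = 1508 - 6 = 1502$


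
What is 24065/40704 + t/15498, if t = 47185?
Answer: 382262935/105138432 ≈ 3.6358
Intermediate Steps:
24065/40704 + t/15498 = 24065/40704 + 47185/15498 = 382262935/105138432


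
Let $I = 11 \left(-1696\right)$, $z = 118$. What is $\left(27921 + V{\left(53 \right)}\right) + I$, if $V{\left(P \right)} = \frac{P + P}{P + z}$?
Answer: $\frac{1584421}{171} \approx 9265.6$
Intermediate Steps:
$I = -18656$
$V{\left(P \right)} = \frac{2 P}{118 + P}$ ($V{\left(P \right)} = \frac{P + P}{P + 118} = \frac{2 P}{118 + P}$)
$\left(27921 + V{\left(53 \right)}\right) + I = \left(27921 + 2 \cdot 53 \frac{1}{118 + 53}\right) - 18656 = \left(27921 + 2 \cdot 53 \cdot \frac{1}{171}\right) - 18656 = \left(27921 + \frac{106}{171}\right) - 18656 = \frac{4774597}{171} - 18656 = \frac{1584421}{171}$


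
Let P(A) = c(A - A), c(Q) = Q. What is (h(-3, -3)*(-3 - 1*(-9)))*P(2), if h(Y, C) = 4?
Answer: 0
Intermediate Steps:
P(A) = 0 (P(A) = A - A = 0)
(h(-3, -3)*(-3 - 1*(-9)))*P(2) = (4*(-3 - 1*(-9)))*0 = (4*(-3 + 9))*0 = (4*6)*0 = 24*0 = 0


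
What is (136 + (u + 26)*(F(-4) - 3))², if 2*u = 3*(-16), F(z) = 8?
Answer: 21316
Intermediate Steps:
u = -24 (u = (3*(-16))/2 = (½)*(-48) = -24)
(136 + (u + 26)*(F(-4) - 3))² = (136 + (-24 + 26)*(8 - 3))² = (136 + 2*5)² = (136 + 10)² = 146² = 21316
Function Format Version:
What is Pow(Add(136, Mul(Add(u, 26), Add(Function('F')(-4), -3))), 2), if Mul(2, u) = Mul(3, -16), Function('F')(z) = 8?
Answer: 21316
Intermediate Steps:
u = -24 (u = Mul(Rational(1, 2), Mul(3, -16)) = Mul(Rational(1, 2), -48) = -24)
Pow(Add(136, Mul(Add(u, 26), Add(Function('F')(-4), -3))), 2) = Pow(Add(136, Mul(Add(-24, 26), Add(8, -3))), 2) = Pow(Add(136, Mul(2, 5)), 2) = Pow(Add(136, 10), 2) = Pow(146, 2) = 21316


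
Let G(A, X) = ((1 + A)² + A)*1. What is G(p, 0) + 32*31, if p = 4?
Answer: 1021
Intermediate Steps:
G(A, X) = A + (1 + A)² (G(A, X) = (A + (1 + A)²)*1 = A + (1 + A)²)
G(p, 0) + 32*31 = (4 + (1 + 4)²) + 32*31 = (4 + 5²) + 992 = (4 + 25) + 992 = 29 + 992 = 1021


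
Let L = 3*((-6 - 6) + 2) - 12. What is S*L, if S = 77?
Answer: -3234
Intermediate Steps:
L = -42 (L = 3*(-12 + 2) - 12 = 3*(-10) - 12 = -30 - 12 = -42)
S*L = 77*(-42) = -3234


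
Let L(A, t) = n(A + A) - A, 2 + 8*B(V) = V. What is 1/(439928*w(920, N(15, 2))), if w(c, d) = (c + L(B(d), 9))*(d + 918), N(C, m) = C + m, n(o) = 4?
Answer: 1/379300147545 ≈ 2.6364e-12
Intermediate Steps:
B(V) = -¼ + V/8
L(A, t) = 4 - A
w(c, d) = (918 + d)*(17/4 + c - d/8) (w(c, d) = (c + (4 - (-¼ + d/8)))*(d + 918) = (c + (4 + (¼ - d/8)))*(918 + d) = (c + (17/4 - d/8))*(918 + d) = (17/4 + c - d/8)*(918 + d) = (918 + d)*(17/4 + c - d/8))
1/(439928*w(920, N(15, 2))) = 1/(439928*(7803/2 + 918*920 - 221*(15 + 2)/2 - (15 + 2)²/8 + 920*(15 + 2))) = 1/(439928*(7803/2 + 844560 - 221/2*17 - ⅛*17² + 920*17)) = 1/(439928*(7803/2 + 844560 - 3757/2 - ⅛*289 + 15640)) = 1/(439928*(7803/2 + 844560 - 3757/2 - 289/8 + 15640)) = 1/(439928*(6897495/8)) = (1/439928)*(8/6897495) = 1/379300147545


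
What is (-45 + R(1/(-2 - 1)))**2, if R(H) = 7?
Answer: 1444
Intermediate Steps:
(-45 + R(1/(-2 - 1)))**2 = (-45 + 7)**2 = (-38)**2 = 1444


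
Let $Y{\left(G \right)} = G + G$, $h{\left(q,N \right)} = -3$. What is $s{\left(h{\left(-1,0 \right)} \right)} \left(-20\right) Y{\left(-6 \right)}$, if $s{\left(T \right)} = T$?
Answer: $-720$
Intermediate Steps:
$Y{\left(G \right)} = 2 G$
$s{\left(h{\left(-1,0 \right)} \right)} \left(-20\right) Y{\left(-6 \right)} = \left(-3\right) \left(-20\right) 2 \left(-6\right) = 60 \left(-12\right) = -720$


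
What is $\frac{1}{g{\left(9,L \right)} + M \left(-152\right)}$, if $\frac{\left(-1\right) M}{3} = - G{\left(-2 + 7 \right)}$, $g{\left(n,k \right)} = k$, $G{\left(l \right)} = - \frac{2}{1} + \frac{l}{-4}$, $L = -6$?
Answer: $\frac{1}{1476} \approx 0.00067751$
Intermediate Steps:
$G{\left(l \right)} = -2 - \frac{l}{4}$ ($G{\left(l \right)} = \left(-2\right) 1 + l \left(- \frac{1}{4}\right) = -2 - \frac{l}{4}$)
$M = - \frac{39}{4}$ ($M = - 3 \left(- (-2 - \frac{-2 + 7}{4})\right) = - 3 \left(- (-2 - \frac{5}{4})\right) = - 3 \left(\left(-1\right) \left(- \frac{13}{4}\right)\right) = \left(-3\right) \frac{13}{4} = - \frac{39}{4} \approx -9.75$)
$\frac{1}{g{\left(9,L \right)} + M \left(-152\right)} = \frac{1}{-6 - -1482} = \frac{1}{-6 + 1482} = \frac{1}{1476}$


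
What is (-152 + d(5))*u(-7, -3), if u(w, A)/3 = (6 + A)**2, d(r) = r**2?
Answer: -3429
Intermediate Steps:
u(w, A) = 3*(6 + A)**2
(-152 + d(5))*u(-7, -3) = (-152 + 5**2)*(3*(6 - 3)**2) = (-152 + 25)*(3*3**2) = -381*9 = -127*27 = -3429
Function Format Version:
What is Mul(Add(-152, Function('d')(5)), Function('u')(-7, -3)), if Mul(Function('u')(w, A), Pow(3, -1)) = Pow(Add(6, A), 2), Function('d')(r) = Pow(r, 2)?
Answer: -3429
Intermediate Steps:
Function('u')(w, A) = Mul(3, Pow(Add(6, A), 2))
Mul(Add(-152, Function('d')(5)), Function('u')(-7, -3)) = Mul(Add(-152, Pow(5, 2)), Mul(3, Pow(Add(6, -3), 2))) = Mul(Add(-152, 25), Mul(3, Pow(3, 2))) = Mul(-127, Mul(3, 9)) = Mul(-127, 27) = -3429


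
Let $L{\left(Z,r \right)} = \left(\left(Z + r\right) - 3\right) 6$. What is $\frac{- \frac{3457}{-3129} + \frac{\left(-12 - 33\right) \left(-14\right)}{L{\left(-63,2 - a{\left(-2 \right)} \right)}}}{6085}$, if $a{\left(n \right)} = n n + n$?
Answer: $- \frac{33461}{418879230} \approx -7.9882 \cdot 10^{-5}$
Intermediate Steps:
$a{\left(n \right)} = n + n^{2}$ ($a{\left(n \right)} = n^{2} + n = n + n^{2}$)
$L{\left(Z,r \right)} = -18 + 6 Z + 6 r$ ($L{\left(Z,r \right)} = \left(-3 + Z + r\right) 6 = -18 + 6 Z + 6 r$)
$\frac{- \frac{3457}{-3129} + \frac{\left(-12 - 33\right) \left(-14\right)}{L{\left(-63,2 - a{\left(-2 \right)} \right)}}}{6085} = \frac{- \frac{3457}{-3129} + \frac{\left(-12 - 33\right) \left(-14\right)}{-18 + 6 \left(-63\right) + 6 \left(2 - - 2 \left(1 - 2\right)\right)}}{6085} = \left(\left(-3457\right) \left(- \frac{1}{3129}\right) + \frac{\left(-45\right) \left(-14\right)}{-18 - 378 + 6 \left(2 - \left(-2\right) \left(-1\right)\right)}\right) \frac{1}{6085} = \left(\frac{3457}{3129} + \frac{630}{-18 - 378 + 6 \left(2 - 2\right)}\right) \frac{1}{6085} = \left(\frac{3457}{3129} + \frac{630}{-18 - 378 + 6 \cdot 0}\right) \frac{1}{6085} = \left(\frac{3457}{3129} + \frac{630}{-18 - 378 + 0}\right) \frac{1}{6085} = \left(\frac{3457}{3129} + \frac{630}{-396}\right) \frac{1}{6085} = \left(\frac{3457}{3129} + 630 \left(- \frac{1}{396}\right)\right) \frac{1}{6085} = \left(\frac{3457}{3129} - \frac{35}{22}\right) \frac{1}{6085} = \left(- \frac{33461}{68838}\right) \frac{1}{6085} = - \frac{33461}{418879230}$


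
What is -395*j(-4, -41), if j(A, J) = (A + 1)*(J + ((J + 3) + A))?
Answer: -98355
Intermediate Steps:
j(A, J) = (1 + A)*(3 + A + 2*J) (j(A, J) = (1 + A)*(J + ((3 + J) + A)) = (1 + A)*(J + (3 + A + J)) = (1 + A)*(3 + A + 2*J))
-395*j(-4, -41) = -395*(3 + (-4)² + 2*(-41) + 4*(-4) + 2*(-4)*(-41)) = -395*(3 + 16 - 82 - 16 + 328) = -395*249 = -98355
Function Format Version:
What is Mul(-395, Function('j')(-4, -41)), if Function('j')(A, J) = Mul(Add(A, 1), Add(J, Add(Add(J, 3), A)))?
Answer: -98355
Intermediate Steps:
Function('j')(A, J) = Mul(Add(1, A), Add(3, A, Mul(2, J))) (Function('j')(A, J) = Mul(Add(1, A), Add(J, Add(Add(3, J), A))) = Mul(Add(1, A), Add(J, Add(3, A, J))) = Mul(Add(1, A), Add(3, A, Mul(2, J))))
Mul(-395, Function('j')(-4, -41)) = Mul(-395, Add(3, Pow(-4, 2), Mul(2, -41), Mul(4, -4), Mul(2, -4, -41))) = Mul(-395, Add(3, 16, -82, -16, 328)) = Mul(-395, 249) = -98355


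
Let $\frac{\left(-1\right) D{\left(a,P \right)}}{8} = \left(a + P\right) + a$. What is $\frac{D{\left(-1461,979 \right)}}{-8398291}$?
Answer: $- \frac{15544}{8398291} \approx -0.0018509$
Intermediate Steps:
$D{\left(a,P \right)} = - 16 a - 8 P$ ($D{\left(a,P \right)} = - 8 \left(\left(a + P\right) + a\right) = - 8 \left(\left(P + a\right) + a\right) = - 8 \left(P + 2 a\right) = - 16 a - 8 P$)
$\frac{D{\left(-1461,979 \right)}}{-8398291} = \frac{\left(-16\right) \left(-1461\right) - 7832}{-8398291} = \left(23376 - 7832\right) \left(- \frac{1}{8398291}\right) = 15544 \left(- \frac{1}{8398291}\right) = - \frac{15544}{8398291}$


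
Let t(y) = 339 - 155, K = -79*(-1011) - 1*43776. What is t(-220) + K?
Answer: 36277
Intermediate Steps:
K = 36093 (K = 79869 - 43776 = 36093)
t(y) = 184
t(-220) + K = 184 + 36093 = 36277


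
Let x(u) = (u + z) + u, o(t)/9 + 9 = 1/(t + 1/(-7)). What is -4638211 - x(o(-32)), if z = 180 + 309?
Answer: -115963436/25 ≈ -4.6385e+6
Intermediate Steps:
z = 489
o(t) = -81 + 9/(-⅐ + t) (o(t) = -81 + 9/(t + 1/(-7)) = -81 + 9/(t - ⅐) = -81 + 9/(-⅐ + t))
x(u) = 489 + 2*u (x(u) = (u + 489) + u = (489 + u) + u = 489 + 2*u)
-4638211 - x(o(-32)) = -4638211 - (489 + 2*(9*(16 - 63*(-32))/(-1 + 7*(-32)))) = -4638211 - (489 + 2*(9*(16 + 2016)/(-1 - 224))) = -4638211 - (489 + 2*(9*2032/(-225))) = -4638211 - (489 + 2*(9*(-1/225)*2032)) = -4638211 - (489 + 2*(-2032/25)) = -4638211 - (489 - 4064/25) = -4638211 - 1*8161/25 = -4638211 - 8161/25 = -115963436/25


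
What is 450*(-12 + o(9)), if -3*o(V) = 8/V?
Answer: -16600/3 ≈ -5533.3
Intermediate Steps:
o(V) = -8/(3*V)
450*(-12 + o(9)) = 450*(-12 - 8/3/9) = 450*(-12 - 8/3*⅑) = 450*(-12 - 8/27) = 450*(-332/27) = -16600/3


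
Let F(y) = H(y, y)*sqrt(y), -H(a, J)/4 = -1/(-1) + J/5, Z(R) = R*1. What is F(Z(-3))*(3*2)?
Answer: -48*I*sqrt(3)/5 ≈ -16.628*I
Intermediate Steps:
Z(R) = R
H(a, J) = -4 - 4*J/5 (H(a, J) = -4*(-1/(-1) + J/5) = -4*(-1*(-1) + J*(1/5)) = -4*(1 + J/5) = -4 - 4*J/5)
F(y) = sqrt(y)*(-4 - 4*y/5) (F(y) = (-4 - 4*y/5)*sqrt(y) = sqrt(y)*(-4 - 4*y/5))
F(Z(-3))*(3*2) = (4*sqrt(-3)*(-5 - 1*(-3))/5)*(3*2) = (4*(I*sqrt(3))*(-5 + 3)/5)*6 = ((4/5)*(I*sqrt(3))*(-2))*6 = -8*I*sqrt(3)/5*6 = -48*I*sqrt(3)/5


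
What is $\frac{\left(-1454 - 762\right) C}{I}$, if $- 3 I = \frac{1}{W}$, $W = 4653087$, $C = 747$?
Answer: $23107490614872$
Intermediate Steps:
$I = - \frac{1}{13959261}$ ($I = - \frac{1}{3 \cdot 4653087} = \left(- \frac{1}{3}\right) \frac{1}{4653087} = - \frac{1}{13959261} \approx -7.1637 \cdot 10^{-8}$)
$\frac{\left(-1454 - 762\right) C}{I} = \frac{\left(-1454 - 762\right) 747}{- \frac{1}{13959261}} = \left(-2216\right) 747 \left(-13959261\right) = \left(-1655352\right) \left(-13959261\right) = 23107490614872$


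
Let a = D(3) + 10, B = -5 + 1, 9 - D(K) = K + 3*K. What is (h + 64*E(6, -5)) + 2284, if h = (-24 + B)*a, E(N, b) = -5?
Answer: 1768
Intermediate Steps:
D(K) = 9 - 4*K (D(K) = 9 - (K + 3*K) = 9 - 4*K)
B = -4
a = 7 (a = (9 - 4*3) + 10 = (9 - 12) + 10 = -3 + 10 = 7)
h = -196 (h = (-24 - 4)*7 = -28*7 = -196)
(h + 64*E(6, -5)) + 2284 = (-196 + 64*(-5)) + 2284 = (-196 - 320) + 2284 = -516 + 2284 = 1768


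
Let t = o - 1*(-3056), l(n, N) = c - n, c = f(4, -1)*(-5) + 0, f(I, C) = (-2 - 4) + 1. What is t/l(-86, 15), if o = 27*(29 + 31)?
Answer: 4676/111 ≈ 42.126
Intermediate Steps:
f(I, C) = -5 (f(I, C) = -6 + 1 = -5)
c = 25 (c = -5*(-5) + 0 = 25 + 0 = 25)
o = 1620 (o = 27*60 = 1620)
l(n, N) = 25 - n
t = 4676 (t = 1620 - 1*(-3056) = 1620 + 3056 = 4676)
t/l(-86, 15) = 4676/(25 - 1*(-86)) = 4676/(25 + 86) = 4676/111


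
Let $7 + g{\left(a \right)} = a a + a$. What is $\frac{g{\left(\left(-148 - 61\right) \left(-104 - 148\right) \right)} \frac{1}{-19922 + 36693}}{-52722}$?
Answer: $- \frac{2773970885}{884200662} \approx -3.1373$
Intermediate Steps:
$g{\left(a \right)} = -7 + a + a^{2}$ ($g{\left(a \right)} = -7 + \left(a a + a\right) = -7 + \left(a^{2} + a\right) = -7 + \left(a + a^{2}\right) = -7 + a + a^{2}$)
$\frac{g{\left(\left(-148 - 61\right) \left(-104 - 148\right) \right)} \frac{1}{-19922 + 36693}}{-52722} = \frac{\left(-7 + \left(-148 - 61\right) \left(-104 - 148\right) + \left(\left(-148 - 61\right) \left(-104 - 148\right)\right)^{2}\right) \frac{1}{-19922 + 36693}}{-52722} = \frac{-7 - -52668 + \left(\left(-209\right) \left(-252\right)\right)^{2}}{16771} \left(- \frac{1}{52722}\right) = \left(-7 + 52668 + 52668^{2}\right) \frac{1}{16771} \left(- \frac{1}{52722}\right) = \left(-7 + 52668 + 2773918224\right) \frac{1}{16771} \left(- \frac{1}{52722}\right) = 2773970885 \cdot \frac{1}{16771} \left(- \frac{1}{52722}\right) = \frac{2773970885}{16771} \left(- \frac{1}{52722}\right) = - \frac{2773970885}{884200662}$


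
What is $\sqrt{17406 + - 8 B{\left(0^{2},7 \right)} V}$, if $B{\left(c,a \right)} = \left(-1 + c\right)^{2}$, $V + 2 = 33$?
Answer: $\sqrt{17158} \approx 130.99$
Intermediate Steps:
$V = 31$ ($V = -2 + 33 = 31$)
$\sqrt{17406 + - 8 B{\left(0^{2},7 \right)} V} = \sqrt{17406 + - 8 \left(-1 + 0^{2}\right)^{2} \cdot 31} = \sqrt{17406 + - 8 \left(-1 + 0\right)^{2} \cdot 31} = \sqrt{17406 + - 8 \left(-1\right)^{2} \cdot 31} = \sqrt{17406 + \left(-8\right) 1 \cdot 31} = \sqrt{17406 - 248} = \sqrt{17158}$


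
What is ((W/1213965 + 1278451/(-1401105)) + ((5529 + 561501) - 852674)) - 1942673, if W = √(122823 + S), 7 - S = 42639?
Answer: -3122107368736/1401105 + √80191/1213965 ≈ -2.2283e+6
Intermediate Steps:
S = -42632 (S = 7 - 1*42639 = 7 - 42639 = -42632)
W = √80191 (W = √(122823 - 42632) = √80191 ≈ 283.18)
((W/1213965 + 1278451/(-1401105)) + ((5529 + 561501) - 852674)) - 1942673 = ((√80191/1213965 + 1278451/(-1401105)) + ((5529 + 561501) - 852674)) - 1942673 = ((√80191*(1/1213965) + 1278451*(-1/1401105)) + (567030 - 852674)) - 1942673 = ((√80191/1213965 - 1278451/1401105) - 285644) - 1942673 = ((-1278451/1401105 + √80191/1213965) - 285644) - 1942673 = (-400218515071/1401105 + √80191/1213965) - 1942673 = -3122107368736/1401105 + √80191/1213965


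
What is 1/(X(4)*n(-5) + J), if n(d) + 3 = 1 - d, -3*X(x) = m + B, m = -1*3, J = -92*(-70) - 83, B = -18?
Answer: 1/6378 ≈ 0.00015679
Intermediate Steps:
J = 6357 (J = 6440 - 83 = 6357)
m = -3
X(x) = 7 (X(x) = -(-3 - 18)/3 = -⅓*(-21) = 7)
n(d) = -2 - d (n(d) = -3 + (1 - d) = -2 - d)
1/(X(4)*n(-5) + J) = 1/(7*(-2 - 1*(-5)) + 6357) = 1/(7*(-2 + 5) + 6357) = 1/(7*3 + 6357) = 1/(21 + 6357) = 1/6378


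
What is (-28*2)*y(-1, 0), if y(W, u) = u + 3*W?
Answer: 168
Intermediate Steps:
(-28*2)*y(-1, 0) = (-28*2)*(0 + 3*(-1)) = -56*(0 - 3) = -56*(-3) = 168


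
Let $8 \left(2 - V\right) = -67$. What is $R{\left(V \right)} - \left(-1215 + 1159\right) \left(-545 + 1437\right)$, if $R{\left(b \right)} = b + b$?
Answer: $\frac{199891}{4} \approx 49973.0$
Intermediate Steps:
$V = \frac{83}{8}$ ($V = 2 - - \frac{67}{8} = 2 + \frac{67}{8} = \frac{83}{8} \approx 10.375$)
$R{\left(b \right)} = 2 b$
$R{\left(V \right)} - \left(-1215 + 1159\right) \left(-545 + 1437\right) = 2 \cdot \frac{83}{8} - \left(-1215 + 1159\right) \left(-545 + 1437\right) = \frac{83}{4} - \left(-56\right) 892 = \frac{83}{4} - -49952 = \frac{83}{4} + 49952 = \frac{199891}{4}$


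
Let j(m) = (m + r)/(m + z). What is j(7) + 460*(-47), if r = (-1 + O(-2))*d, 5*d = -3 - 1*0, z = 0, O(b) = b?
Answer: -756656/35 ≈ -21619.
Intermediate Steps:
d = -3/5 (d = (-3 - 1*0)/5 = (-3 + 0)/5 = (1/5)*(-3) = -3/5 ≈ -0.60000)
r = 9/5 (r = (-1 - 2)*(-3/5) = -3*(-3/5) = 9/5 ≈ 1.8000)
j(m) = (9/5 + m)/m (j(m) = (m + 9/5)/(m + 0) = (9/5 + m)/m)
j(7) + 460*(-47) = (9/5 + 7)/7 + 460*(-47) = (1/7)*(44/5) - 21620 = 44/35 - 21620 = -756656/35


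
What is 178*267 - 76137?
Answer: -28611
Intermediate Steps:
178*267 - 76137 = 47526 - 76137 = -28611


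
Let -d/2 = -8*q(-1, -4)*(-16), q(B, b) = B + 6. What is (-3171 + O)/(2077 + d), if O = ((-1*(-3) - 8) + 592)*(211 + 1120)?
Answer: 778126/797 ≈ 976.32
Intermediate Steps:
q(B, b) = 6 + B
O = 781297 (O = ((3 - 8) + 592)*1331 = (-5 + 592)*1331 = 587*1331 = 781297)
d = -1280 (d = -2*(-8*(6 - 1))*(-16) = -2*(-8*5)*(-16) = -(-80)*(-16) = -2*640 = -1280)
(-3171 + O)/(2077 + d) = (-3171 + 781297)/(2077 - 1280) = 778126/797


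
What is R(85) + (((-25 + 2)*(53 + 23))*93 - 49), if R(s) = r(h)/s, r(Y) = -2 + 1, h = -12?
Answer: -13822106/85 ≈ -1.6261e+5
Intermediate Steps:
r(Y) = -1
R(s) = -1/s
R(85) + (((-25 + 2)*(53 + 23))*93 - 49) = -1/85 + (((-25 + 2)*(53 + 23))*93 - 49) = -1*1/85 + (-23*76*93 - 49) = -1/85 + (-1748*93 - 49) = -1/85 + (-162564 - 49) = -1/85 - 162613 = -13822106/85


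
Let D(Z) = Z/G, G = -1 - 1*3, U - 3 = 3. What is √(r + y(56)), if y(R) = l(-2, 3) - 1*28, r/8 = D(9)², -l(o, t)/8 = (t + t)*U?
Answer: I*√1102/2 ≈ 16.598*I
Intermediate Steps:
U = 6 (U = 3 + 3 = 6)
G = -4 (G = -1 - 3 = -4)
D(Z) = -Z/4 (D(Z) = Z/(-4) = Z*(-¼) = -Z/4)
l(o, t) = -96*t (l(o, t) = -8*(t + t)*6 = -8*2*t*6 = -96*t)
r = 81/2 (r = 8*(-¼*9)² = 8*(-9/4)² = 8*(81/16) = 81/2 ≈ 40.500)
y(R) = -316 (y(R) = -96*3 - 1*28 = -288 - 28 = -316)
√(r + y(56)) = √(81/2 - 316) = √(-551/2) = I*√1102/2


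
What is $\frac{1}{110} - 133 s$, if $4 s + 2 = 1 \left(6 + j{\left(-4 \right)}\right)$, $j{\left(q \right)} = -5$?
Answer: $\frac{7317}{220} \approx 33.259$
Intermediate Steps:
$s = - \frac{1}{4}$ ($s = - \frac{1}{2} + \frac{1 \left(6 - 5\right)}{4} = - \frac{1}{2} + \frac{1 \cdot 1}{4} = - \frac{1}{2} + \frac{1}{4} \cdot 1 = - \frac{1}{2} + \frac{1}{4} = - \frac{1}{4} \approx -0.25$)
$\frac{1}{110} - 133 s = \frac{1}{110} - - \frac{133}{4} = \frac{1}{110} + \frac{133}{4} = \frac{7317}{220}$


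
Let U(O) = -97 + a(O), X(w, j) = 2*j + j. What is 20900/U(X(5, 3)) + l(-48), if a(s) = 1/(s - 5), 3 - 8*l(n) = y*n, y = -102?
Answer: -2562391/3096 ≈ -827.65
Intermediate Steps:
X(w, j) = 3*j
l(n) = 3/8 + 51*n/4 (l(n) = 3/8 - (-51)*n/4 = 3/8 + 51*n/4)
a(s) = 1/(-5 + s)
U(O) = -97 + 1/(-5 + O)
20900/U(X(5, 3)) + l(-48) = 20900/(((486 - 291*3)/(-5 + 3*3))) + (3/8 + (51/4)*(-48)) = 20900/(((486 - 97*9)/(-5 + 9))) + (3/8 - 612) = 20900/(((486 - 873)/4)) - 4893/8 = 20900/(((¼)*(-387))) - 4893/8 = 20900/(-387/4) - 4893/8 = 20900*(-4/387) - 4893/8 = -83600/387 - 4893/8 = -2562391/3096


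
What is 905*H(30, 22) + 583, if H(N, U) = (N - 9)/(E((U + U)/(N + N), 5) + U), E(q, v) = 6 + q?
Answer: 536348/431 ≈ 1244.4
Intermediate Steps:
H(N, U) = (-9 + N)/(6 + U + U/N) (H(N, U) = (N - 9)/((6 + (U + U)/(N + N)) + U) = (-9 + N)/((6 + (2*U)/((2*N))) + U) = (-9 + N)/((6 + (2*U)*(1/(2*N))) + U) = (-9 + N)/((6 + U/N) + U) = (-9 + N)/(6 + U + U/N))
905*H(30, 22) + 583 = 905*(30*(-9 + 30)/(22 + 6*30 + 30*22)) + 583 = 905*(30*21/(22 + 180 + 660)) + 583 = 905*(30*21/862) + 583 = 905*(30*(1/862)*21) + 583 = 905*(315/431) + 583 = 285075/431 + 583 = 536348/431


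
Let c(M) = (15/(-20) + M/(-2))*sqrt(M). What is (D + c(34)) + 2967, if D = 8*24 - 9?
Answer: 3150 - 71*sqrt(34)/4 ≈ 3046.5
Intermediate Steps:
c(M) = sqrt(M)*(-3/4 - M/2) (c(M) = (15*(-1/20) + M*(-1/2))*sqrt(M) = (-3/4 - M/2)*sqrt(M) = sqrt(M)*(-3/4 - M/2))
D = 183 (D = 192 - 9 = 183)
(D + c(34)) + 2967 = (183 + sqrt(34)*(-3 - 2*34)/4) + 2967 = (183 + sqrt(34)*(-3 - 68)/4) + 2967 = (183 + (1/4)*sqrt(34)*(-71)) + 2967 = (183 - 71*sqrt(34)/4) + 2967 = 3150 - 71*sqrt(34)/4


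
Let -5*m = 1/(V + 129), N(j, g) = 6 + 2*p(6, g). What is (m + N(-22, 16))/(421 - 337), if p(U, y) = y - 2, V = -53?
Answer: 12919/31920 ≈ 0.40473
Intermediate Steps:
p(U, y) = -2 + y
N(j, g) = 2 + 2*g (N(j, g) = 6 + 2*(-2 + g) = 6 + (-4 + 2*g) = 2 + 2*g)
m = -1/380 (m = -1/(5*(-53 + 129)) = -⅕/76 = -⅕*1/76 = -1/380 ≈ -0.0026316)
(m + N(-22, 16))/(421 - 337) = (-1/380 + (2 + 2*16))/(421 - 337) = (-1/380 + (2 + 32))/84 = (-1/380 + 34)*(1/84) = (12919/380)*(1/84) = 12919/31920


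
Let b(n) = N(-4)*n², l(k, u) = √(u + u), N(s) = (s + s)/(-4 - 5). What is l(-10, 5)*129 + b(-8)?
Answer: 512/9 + 129*√10 ≈ 464.82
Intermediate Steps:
N(s) = -2*s/9 (N(s) = (2*s)/(-9) = (2*s)*(-⅑) = -2*s/9)
l(k, u) = √2*√u (l(k, u) = √(2*u) = √2*√u)
b(n) = 8*n²/9 (b(n) = (-2/9*(-4))*n² = 8*n²/9)
l(-10, 5)*129 + b(-8) = (√2*√5)*129 + (8/9)*(-8)² = √10*129 + (8/9)*64 = 129*√10 + 512/9 = 512/9 + 129*√10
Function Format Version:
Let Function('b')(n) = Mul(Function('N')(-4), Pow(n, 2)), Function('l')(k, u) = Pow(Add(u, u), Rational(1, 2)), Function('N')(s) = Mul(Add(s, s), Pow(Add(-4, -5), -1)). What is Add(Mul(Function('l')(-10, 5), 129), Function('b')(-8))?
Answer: Add(Rational(512, 9), Mul(129, Pow(10, Rational(1, 2)))) ≈ 464.82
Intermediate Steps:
Function('N')(s) = Mul(Rational(-2, 9), s) (Function('N')(s) = Mul(Mul(2, s), Pow(-9, -1)) = Mul(Mul(2, s), Rational(-1, 9)) = Mul(Rational(-2, 9), s))
Function('l')(k, u) = Mul(Pow(2, Rational(1, 2)), Pow(u, Rational(1, 2))) (Function('l')(k, u) = Pow(Mul(2, u), Rational(1, 2)) = Mul(Pow(2, Rational(1, 2)), Pow(u, Rational(1, 2))))
Function('b')(n) = Mul(Rational(8, 9), Pow(n, 2)) (Function('b')(n) = Mul(Mul(Rational(-2, 9), -4), Pow(n, 2)) = Mul(Rational(8, 9), Pow(n, 2)))
Add(Mul(Function('l')(-10, 5), 129), Function('b')(-8)) = Add(Mul(Mul(Pow(2, Rational(1, 2)), Pow(5, Rational(1, 2))), 129), Mul(Rational(8, 9), Pow(-8, 2))) = Add(Mul(Pow(10, Rational(1, 2)), 129), Mul(Rational(8, 9), 64)) = Add(Mul(129, Pow(10, Rational(1, 2))), Rational(512, 9)) = Add(Rational(512, 9), Mul(129, Pow(10, Rational(1, 2))))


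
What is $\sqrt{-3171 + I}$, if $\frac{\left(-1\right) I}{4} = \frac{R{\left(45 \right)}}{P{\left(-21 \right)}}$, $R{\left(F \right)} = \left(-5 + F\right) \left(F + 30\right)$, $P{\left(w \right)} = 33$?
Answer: $\frac{i \sqrt{427691}}{11} \approx 59.453 i$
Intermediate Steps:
$R{\left(F \right)} = \left(-5 + F\right) \left(30 + F\right)$
$I = - \frac{4000}{11}$ ($I = - 4 \frac{-150 + 45^{2} + 25 \cdot 45}{33} = - 4 \left(-150 + 2025 + 1125\right) \frac{1}{33} = - 4 \cdot 3000 \cdot \frac{1}{33} = \left(-4\right) \frac{1000}{11} = - \frac{4000}{11} \approx -363.64$)
$\sqrt{-3171 + I} = \sqrt{-3171 - \frac{4000}{11}} = \sqrt{- \frac{38881}{11}} = \frac{i \sqrt{427691}}{11}$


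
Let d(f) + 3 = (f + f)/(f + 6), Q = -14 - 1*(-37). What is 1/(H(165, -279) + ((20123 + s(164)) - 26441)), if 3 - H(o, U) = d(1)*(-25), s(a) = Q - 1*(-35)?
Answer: -7/44274 ≈ -0.00015811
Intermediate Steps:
Q = 23 (Q = -14 + 37 = 23)
d(f) = -3 + 2*f/(6 + f) (d(f) = -3 + (f + f)/(f + 6) = -3 + (2*f)/(6 + f) = -3 + 2*f/(6 + f))
s(a) = 58 (s(a) = 23 - 1*(-35) = 23 + 35 = 58)
H(o, U) = -454/7 (H(o, U) = 3 - (-18 - 1*1)/(6 + 1)*(-25) = 3 - (-18 - 1)/7*(-25) = 3 - (⅐)*(-19)*(-25) = 3 - (-19)*(-25)/7 = 3 - 1*475/7 = 3 - 475/7 = -454/7)
1/(H(165, -279) + ((20123 + s(164)) - 26441)) = 1/(-454/7 + ((20123 + 58) - 26441)) = 1/(-454/7 + (20181 - 26441)) = 1/(-454/7 - 6260) = 1/(-44274/7) = -7/44274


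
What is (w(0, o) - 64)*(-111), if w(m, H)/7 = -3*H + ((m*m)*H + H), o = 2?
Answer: 10212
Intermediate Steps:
w(m, H) = -14*H + 7*H*m² (w(m, H) = 7*(-3*H + ((m*m)*H + H)) = 7*(-3*H + (m²*H + H)) = 7*(-3*H + (H*m² + H)) = 7*(-3*H + (H + H*m²)) = 7*(-2*H + H*m²) = -14*H + 7*H*m²)
(w(0, o) - 64)*(-111) = (7*2*(-2 + 0²) - 64)*(-111) = (7*2*(-2 + 0) - 64)*(-111) = (7*2*(-2) - 64)*(-111) = (-28 - 64)*(-111) = -92*(-111) = 10212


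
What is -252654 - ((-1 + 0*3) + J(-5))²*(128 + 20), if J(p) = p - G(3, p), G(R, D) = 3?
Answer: -264642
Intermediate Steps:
J(p) = -3 + p (J(p) = p - 1*3 = p - 3 = -3 + p)
-252654 - ((-1 + 0*3) + J(-5))²*(128 + 20) = -252654 - ((-1 + 0*3) + (-3 - 5))²*(128 + 20) = -252654 - ((-1 + 0) - 8)²*148 = -252654 - (-1 - 8)²*148 = -252654 - (-9)²*148 = -252654 - 81*148 = -252654 - 1*11988 = -252654 - 11988 = -264642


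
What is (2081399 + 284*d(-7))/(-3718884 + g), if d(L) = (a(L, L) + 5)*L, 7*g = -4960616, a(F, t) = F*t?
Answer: -13818329/30992804 ≈ -0.44586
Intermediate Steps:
g = -4960616/7 (g = (⅐)*(-4960616) = -4960616/7 ≈ -7.0866e+5)
d(L) = L*(5 + L²) (d(L) = (L*L + 5)*L = (L² + 5)*L = (5 + L²)*L = L*(5 + L²))
(2081399 + 284*d(-7))/(-3718884 + g) = (2081399 + 284*(-7*(5 + (-7)²)))/(-3718884 - 4960616/7) = (2081399 + 284*(-7*(5 + 49)))/(-30992804/7) = (2081399 + 284*(-7*54))*(-7/30992804) = (2081399 + 284*(-378))*(-7/30992804) = (2081399 - 107352)*(-7/30992804) = 1974047*(-7/30992804) = -13818329/30992804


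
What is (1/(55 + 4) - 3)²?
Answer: 30976/3481 ≈ 8.8986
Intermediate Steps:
(1/(55 + 4) - 3)² = (1/59 - 3)² = (-176/59)² = 30976/3481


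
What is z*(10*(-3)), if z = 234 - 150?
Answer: -2520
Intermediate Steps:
z = 84
z*(10*(-3)) = 84*(10*(-3)) = 84*(-30) = -2520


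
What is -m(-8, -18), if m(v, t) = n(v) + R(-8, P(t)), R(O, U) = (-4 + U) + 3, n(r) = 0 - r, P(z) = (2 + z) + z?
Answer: 27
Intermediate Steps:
P(z) = 2 + 2*z
n(r) = -r
R(O, U) = -1 + U
m(v, t) = 1 - v + 2*t (m(v, t) = -v + (-1 + (2 + 2*t)) = -v + (1 + 2*t) = 1 - v + 2*t)
-m(-8, -18) = -(1 - 1*(-8) + 2*(-18)) = -(1 + 8 - 36) = -1*(-27) = 27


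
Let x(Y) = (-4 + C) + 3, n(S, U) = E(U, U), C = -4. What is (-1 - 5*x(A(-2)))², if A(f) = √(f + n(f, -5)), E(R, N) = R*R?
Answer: 576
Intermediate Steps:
E(R, N) = R²
n(S, U) = U²
A(f) = √(25 + f) (A(f) = √(f + (-5)²) = √(f + 25) = √(25 + f))
x(Y) = -5 (x(Y) = (-4 - 4) + 3 = -8 + 3 = -5)
(-1 - 5*x(A(-2)))² = (-1 - 5*(-5))² = (-1 + 25)² = 24² = 576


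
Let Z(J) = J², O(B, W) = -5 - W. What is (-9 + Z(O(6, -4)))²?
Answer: 64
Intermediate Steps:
(-9 + Z(O(6, -4)))² = (-9 + (-5 - 1*(-4))²)² = (-9 + (-5 + 4)²)² = (-9 + (-1)²)² = (-9 + 1)² = (-8)² = 64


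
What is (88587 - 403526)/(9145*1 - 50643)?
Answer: 314939/41498 ≈ 7.5893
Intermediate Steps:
(88587 - 403526)/(9145*1 - 50643) = -314939/(9145 - 50643) = -314939/(-41498) = -314939*(-1/41498) = 314939/41498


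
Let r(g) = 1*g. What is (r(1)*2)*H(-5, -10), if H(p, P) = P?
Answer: -20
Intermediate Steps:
r(g) = g
(r(1)*2)*H(-5, -10) = (1*2)*(-10) = 2*(-10) = -20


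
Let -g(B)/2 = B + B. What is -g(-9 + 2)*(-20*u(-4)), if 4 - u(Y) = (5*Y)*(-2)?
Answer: -20160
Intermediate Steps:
g(B) = -4*B (g(B) = -2*(B + B) = -4*B)
u(Y) = 4 + 10*Y (u(Y) = 4 - 5*Y*(-2) = 4 - (-10)*Y = 4 + 10*Y)
-g(-9 + 2)*(-20*u(-4)) = -(-4*(-9 + 2))*(-20*(4 + 10*(-4))) = -(-4*(-7))*(-20*(4 - 40)) = -28*(-20*(-36)) = -28*720 = -1*20160 = -20160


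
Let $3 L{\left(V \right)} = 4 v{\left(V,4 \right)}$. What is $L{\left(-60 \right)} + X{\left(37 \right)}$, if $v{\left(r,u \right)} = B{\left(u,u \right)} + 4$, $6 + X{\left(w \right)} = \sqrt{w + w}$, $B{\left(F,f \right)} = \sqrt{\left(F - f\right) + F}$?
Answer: $2 + \sqrt{74} \approx 10.602$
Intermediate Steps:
$B{\left(F,f \right)} = \sqrt{- f + 2 F}$
$X{\left(w \right)} = -6 + \sqrt{2} \sqrt{w}$ ($X{\left(w \right)} = -6 + \sqrt{w + w} = -6 + \sqrt{2 w} = -6 + \sqrt{2} \sqrt{w}$)
$v{\left(r,u \right)} = 4 + \sqrt{u}$ ($v{\left(r,u \right)} = \sqrt{- u + 2 u} + 4 = \sqrt{u} + 4 = 4 + \sqrt{u}$)
$L{\left(V \right)} = 8$ ($L{\left(V \right)} = \frac{4 \left(4 + \sqrt{4}\right)}{3} = \frac{4 \left(4 + 2\right)}{3} = \frac{4 \cdot 6}{3} = \frac{1}{3} \cdot 24 = 8$)
$L{\left(-60 \right)} + X{\left(37 \right)} = 8 - \left(6 - \sqrt{2} \sqrt{37}\right) = 8 - \left(6 - \sqrt{74}\right) = 2 + \sqrt{74}$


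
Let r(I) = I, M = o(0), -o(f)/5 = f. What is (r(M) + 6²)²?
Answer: 1296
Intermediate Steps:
o(f) = -5*f
M = 0 (M = -5*0 = 0)
(r(M) + 6²)² = (0 + 6²)² = (0 + 36)² = 36² = 1296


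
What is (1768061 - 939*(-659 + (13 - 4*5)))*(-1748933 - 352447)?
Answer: -5029516440300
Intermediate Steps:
(1768061 - 939*(-659 + (13 - 4*5)))*(-1748933 - 352447) = (1768061 - 939*(-659 + (13 - 20)))*(-2101380) = (1768061 - 939*(-659 - 7))*(-2101380) = (1768061 - 939*(-666))*(-2101380) = (1768061 + 625374)*(-2101380) = 2393435*(-2101380) = -5029516440300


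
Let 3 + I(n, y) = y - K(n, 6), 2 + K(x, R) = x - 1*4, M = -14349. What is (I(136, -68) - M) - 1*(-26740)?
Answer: 40888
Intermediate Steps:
K(x, R) = -6 + x (K(x, R) = -2 + (x - 1*4) = -2 + (x - 4) = -2 + (-4 + x) = -6 + x)
I(n, y) = 3 + y - n (I(n, y) = -3 + (y - (-6 + n)) = -3 + (y + (6 - n)) = -3 + (6 + y - n) = 3 + y - n)
(I(136, -68) - M) - 1*(-26740) = ((3 - 68 - 1*136) - 1*(-14349)) - 1*(-26740) = ((3 - 68 - 136) + 14349) + 26740 = (-201 + 14349) + 26740 = 14148 + 26740 = 40888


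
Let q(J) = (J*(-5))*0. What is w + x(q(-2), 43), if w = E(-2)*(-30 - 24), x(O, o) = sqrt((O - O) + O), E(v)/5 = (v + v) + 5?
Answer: -270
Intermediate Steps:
q(J) = 0 (q(J) = -5*J*0 = 0)
E(v) = 25 + 10*v (E(v) = 5*((v + v) + 5) = 5*(2*v + 5) = 5*(5 + 2*v) = 25 + 10*v)
x(O, o) = sqrt(O) (x(O, o) = sqrt(0 + O) = sqrt(O))
w = -270 (w = (25 + 10*(-2))*(-30 - 24) = (25 - 20)*(-54) = 5*(-54) = -270)
w + x(q(-2), 43) = -270 + sqrt(0) = -270 + 0 = -270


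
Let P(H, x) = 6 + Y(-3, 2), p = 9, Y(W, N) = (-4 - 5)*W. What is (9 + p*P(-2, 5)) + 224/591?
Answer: 181070/591 ≈ 306.38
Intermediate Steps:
Y(W, N) = -9*W
P(H, x) = 33 (P(H, x) = 6 - 9*(-3) = 6 + 27 = 33)
(9 + p*P(-2, 5)) + 224/591 = (9 + 9*33) + 224/591 = (9 + 297) + 224*(1/591) = 306 + 224/591 = 181070/591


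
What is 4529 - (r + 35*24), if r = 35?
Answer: 3654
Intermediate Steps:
4529 - (r + 35*24) = 4529 - (35 + 35*24) = 4529 - (35 + 840) = 4529 - 1*875 = 4529 - 875 = 3654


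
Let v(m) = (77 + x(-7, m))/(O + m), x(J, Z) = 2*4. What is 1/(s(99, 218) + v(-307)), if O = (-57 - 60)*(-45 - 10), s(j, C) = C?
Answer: 6128/1335989 ≈ 0.0045869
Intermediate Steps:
O = 6435 (O = -117*(-55) = 6435)
x(J, Z) = 8
v(m) = 85/(6435 + m) (v(m) = (77 + 8)/(6435 + m) = 85/(6435 + m))
1/(s(99, 218) + v(-307)) = 1/(218 + 85/(6435 - 307)) = 1/(218 + 85/6128) = 1/(1335989/6128) = 6128/1335989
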